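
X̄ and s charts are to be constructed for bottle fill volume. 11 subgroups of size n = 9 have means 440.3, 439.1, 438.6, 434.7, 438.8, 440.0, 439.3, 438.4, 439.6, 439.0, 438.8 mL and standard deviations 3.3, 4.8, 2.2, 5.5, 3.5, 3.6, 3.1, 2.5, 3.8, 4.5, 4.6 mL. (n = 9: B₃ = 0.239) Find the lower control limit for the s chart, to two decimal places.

s̄ = (3.3 + 4.8 + 2.2 + 5.5 + 3.5 + 3.6 + 3.1 + 2.5 + 3.8 + 4.5 + 4.6) / 11 = 3.7636
LCL_s = B₃·s̄ = 0.239 × 3.7636 = 0.8995

0.90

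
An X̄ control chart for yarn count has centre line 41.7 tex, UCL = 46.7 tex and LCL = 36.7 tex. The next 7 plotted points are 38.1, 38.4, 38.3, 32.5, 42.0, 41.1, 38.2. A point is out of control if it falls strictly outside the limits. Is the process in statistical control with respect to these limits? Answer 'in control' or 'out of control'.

out of control

Compare each point to [36.7, 46.7]: sample 4 = 32.5 < LCL.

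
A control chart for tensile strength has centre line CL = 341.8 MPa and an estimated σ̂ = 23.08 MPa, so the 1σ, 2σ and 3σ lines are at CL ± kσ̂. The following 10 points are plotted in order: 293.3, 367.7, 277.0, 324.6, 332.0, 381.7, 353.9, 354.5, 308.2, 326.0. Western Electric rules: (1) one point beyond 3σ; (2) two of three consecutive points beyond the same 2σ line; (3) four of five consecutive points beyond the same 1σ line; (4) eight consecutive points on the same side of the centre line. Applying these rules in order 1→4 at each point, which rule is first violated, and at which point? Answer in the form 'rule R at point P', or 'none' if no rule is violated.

Zone of each point (C = within 1σ̂, B = 1σ̂–2σ̂, A = 2σ̂–3σ̂, * = beyond 3σ̂; sign = side of CL): 1:-A, 2:+B, 3:-A, 4:-C, 5:-C, 6:+B, 7:+C, 8:+C, 9:-B, 10:-C
Rule 2 (two of three consecutive points beyond the same 2σ limit) is satisfied at point 3.

rule 2 at point 3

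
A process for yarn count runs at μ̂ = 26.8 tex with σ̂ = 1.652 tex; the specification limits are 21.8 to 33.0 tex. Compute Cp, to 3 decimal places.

1.130

Cp = (USL − LSL) / (6σ̂) = (33.0 − 21.8) / (6 × 1.652) = 11.2000 / 9.9120 = 1.1299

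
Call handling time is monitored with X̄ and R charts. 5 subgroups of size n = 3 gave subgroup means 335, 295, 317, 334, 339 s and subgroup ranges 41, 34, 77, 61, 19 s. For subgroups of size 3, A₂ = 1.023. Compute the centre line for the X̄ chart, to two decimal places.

X̄̄ = (335 + 295 + 317 + 334 + 339) / 5 = 1620.0000 / 5 = 324.0000
CL = X̄̄ = 324.0000

324.00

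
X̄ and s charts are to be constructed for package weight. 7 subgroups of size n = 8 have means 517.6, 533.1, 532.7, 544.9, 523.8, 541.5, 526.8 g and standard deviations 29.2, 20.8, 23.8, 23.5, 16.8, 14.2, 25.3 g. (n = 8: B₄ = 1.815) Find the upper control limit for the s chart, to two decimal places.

39.83

s̄ = (29.2 + 20.8 + 23.8 + 23.5 + 16.8 + 14.2 + 25.3) / 7 = 21.9429
UCL_s = B₄·s̄ = 1.815 × 21.9429 = 39.8263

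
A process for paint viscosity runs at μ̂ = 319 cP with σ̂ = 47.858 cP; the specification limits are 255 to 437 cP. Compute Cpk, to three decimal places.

0.446

Cpu = (USL − μ̂) / (3σ̂) = (437 − 319) / (3 × 47.858) = 0.8219; Cpl = (μ̂ − LSL) / (3σ̂) = (319 − 255) / (3 × 47.858) = 0.4458; Cpk = min(Cpu, Cpl) = 0.4458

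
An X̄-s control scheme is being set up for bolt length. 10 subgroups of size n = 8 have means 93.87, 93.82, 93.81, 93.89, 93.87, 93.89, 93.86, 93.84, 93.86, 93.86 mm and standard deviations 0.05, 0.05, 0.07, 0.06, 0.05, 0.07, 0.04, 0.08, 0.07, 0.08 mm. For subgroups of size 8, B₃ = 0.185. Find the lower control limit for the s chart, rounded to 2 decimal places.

0.01

s̄ = (0.05 + 0.05 + 0.07 + 0.06 + 0.05 + 0.07 + 0.04 + 0.08 + 0.07 + 0.08) / 10 = 0.0620
LCL_s = B₃·s̄ = 0.185 × 0.0620 = 0.0115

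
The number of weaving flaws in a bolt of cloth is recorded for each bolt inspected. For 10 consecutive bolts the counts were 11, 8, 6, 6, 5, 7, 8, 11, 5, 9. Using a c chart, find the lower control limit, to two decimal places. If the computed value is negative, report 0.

c̄ = (11 + 8 + 6 + 6 + 5 + 7 + 8 + 11 + 5 + 9) / 10 = 76 / 10 = 7.6000
LCL = c̄ − 3√c̄ = 7.6000 − 3 × 2.7568 = -0.6704 → 0 (cannot be negative)

0.00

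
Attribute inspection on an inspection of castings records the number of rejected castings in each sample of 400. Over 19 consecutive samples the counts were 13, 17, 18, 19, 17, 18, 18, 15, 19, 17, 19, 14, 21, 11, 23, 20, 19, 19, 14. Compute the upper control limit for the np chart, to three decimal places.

29.667

p̄ = Σdᵢ / (k·n) = 331 / (19 × 400) = 0.04355
UCL = np̄ + 3·√(np̄(1−p̄)) = 17.4211 + 3 × √(17.4211×0.95645) = 17.4211 + 3 × 4.0820 = 29.6669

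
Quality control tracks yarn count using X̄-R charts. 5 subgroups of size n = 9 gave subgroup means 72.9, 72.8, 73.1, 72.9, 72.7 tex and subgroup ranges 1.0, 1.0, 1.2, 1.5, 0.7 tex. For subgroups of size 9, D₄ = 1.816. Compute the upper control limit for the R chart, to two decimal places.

R̄ = (1.0 + 1.0 + 1.2 + 1.5 + 0.7) / 5 = 5.4000 / 5 = 1.0800
UCL_R = D₄·R̄ = 1.816 × 1.0800 = 1.9613

1.96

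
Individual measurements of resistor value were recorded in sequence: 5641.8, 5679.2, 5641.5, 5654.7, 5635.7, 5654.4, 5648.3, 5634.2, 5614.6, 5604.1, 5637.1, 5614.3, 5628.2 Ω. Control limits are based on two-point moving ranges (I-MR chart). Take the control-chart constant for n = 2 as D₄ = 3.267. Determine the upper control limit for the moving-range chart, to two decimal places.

66.97

Moving ranges: 37.4, 37.7, 13.2, 19.0, 18.7, 6.1, 14.1, 19.6, 10.5, 33.0, 22.8, 13.9; M̄R̄ = 246.0000 / 12 = 20.5000
UCL_MR = D₄·M̄R̄ = 3.267 × 20.5000 = 66.9735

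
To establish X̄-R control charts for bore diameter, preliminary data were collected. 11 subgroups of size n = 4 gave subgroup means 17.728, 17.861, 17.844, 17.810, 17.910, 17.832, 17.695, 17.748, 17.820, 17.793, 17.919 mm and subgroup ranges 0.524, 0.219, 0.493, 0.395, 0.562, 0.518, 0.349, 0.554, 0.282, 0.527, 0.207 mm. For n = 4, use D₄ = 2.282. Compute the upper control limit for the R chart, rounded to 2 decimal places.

R̄ = (0.524 + 0.219 + 0.493 + 0.395 + 0.562 + 0.518 + 0.349 + 0.554 + 0.282 + 0.527 + 0.207) / 11 = 4.6300 / 11 = 0.4209
UCL_R = D₄·R̄ = 2.282 × 0.4209 = 0.9605

0.96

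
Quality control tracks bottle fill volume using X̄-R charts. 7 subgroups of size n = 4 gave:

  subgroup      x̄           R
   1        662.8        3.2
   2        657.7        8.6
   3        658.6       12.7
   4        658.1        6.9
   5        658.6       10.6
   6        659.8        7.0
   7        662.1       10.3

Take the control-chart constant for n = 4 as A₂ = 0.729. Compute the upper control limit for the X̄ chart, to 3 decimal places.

665.847

X̄̄ = (662.8 + 657.7 + 658.6 + 658.1 + 658.6 + 659.8 + 662.1) / 7 = 4617.7000 / 7 = 659.6714
R̄ = (3.2 + 8.6 + 12.7 + 6.9 + 10.6 + 7.0 + 10.3) / 7 = 59.3000 / 7 = 8.4714
UCL = X̄̄ + A₂·R̄ = 659.6714 + 0.729 × 8.4714 = 665.8471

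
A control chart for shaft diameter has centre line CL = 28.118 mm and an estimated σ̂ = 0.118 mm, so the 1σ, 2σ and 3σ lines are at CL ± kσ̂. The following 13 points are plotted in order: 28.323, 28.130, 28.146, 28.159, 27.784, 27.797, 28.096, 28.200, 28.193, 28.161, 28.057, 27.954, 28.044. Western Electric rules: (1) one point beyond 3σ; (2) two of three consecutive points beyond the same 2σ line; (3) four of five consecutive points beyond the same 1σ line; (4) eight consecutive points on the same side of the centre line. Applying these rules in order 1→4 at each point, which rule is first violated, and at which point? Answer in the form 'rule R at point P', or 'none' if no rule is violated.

rule 2 at point 6

Zone of each point (C = within 1σ̂, B = 1σ̂–2σ̂, A = 2σ̂–3σ̂, * = beyond 3σ̂; sign = side of CL): 1:+B, 2:+C, 3:+C, 4:+C, 5:-A, 6:-A, 7:-C, 8:+C, 9:+C, 10:+C, 11:-C, 12:-B, 13:-C
Rule 2 (two of three consecutive points beyond the same 2σ limit) is satisfied at point 6.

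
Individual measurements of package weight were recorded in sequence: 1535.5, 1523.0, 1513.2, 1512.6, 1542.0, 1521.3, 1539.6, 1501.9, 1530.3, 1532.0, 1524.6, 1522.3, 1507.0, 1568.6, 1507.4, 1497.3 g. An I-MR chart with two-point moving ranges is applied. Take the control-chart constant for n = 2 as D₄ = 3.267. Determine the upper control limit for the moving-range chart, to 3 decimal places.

Moving ranges: 12.5, 9.8, 0.6, 29.4, 20.7, 18.3, 37.7, 28.4, 1.7, 7.4, 2.3, 15.3, 61.6, 61.2, 10.1; M̄R̄ = 317.0000 / 15 = 21.1333
UCL_MR = D₄·M̄R̄ = 3.267 × 21.1333 = 69.0426

69.043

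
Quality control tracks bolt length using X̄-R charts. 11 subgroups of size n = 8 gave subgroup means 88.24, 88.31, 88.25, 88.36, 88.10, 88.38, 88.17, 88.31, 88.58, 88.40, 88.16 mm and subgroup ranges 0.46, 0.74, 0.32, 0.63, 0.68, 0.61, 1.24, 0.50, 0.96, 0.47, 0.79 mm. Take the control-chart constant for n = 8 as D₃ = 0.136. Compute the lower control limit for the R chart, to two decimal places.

0.09

R̄ = (0.46 + 0.74 + 0.32 + 0.63 + 0.68 + 0.61 + 1.24 + 0.50 + 0.96 + 0.47 + 0.79) / 11 = 7.4000 / 11 = 0.6727
LCL_R = D₃·R̄ = 0.136 × 0.6727 = 0.0915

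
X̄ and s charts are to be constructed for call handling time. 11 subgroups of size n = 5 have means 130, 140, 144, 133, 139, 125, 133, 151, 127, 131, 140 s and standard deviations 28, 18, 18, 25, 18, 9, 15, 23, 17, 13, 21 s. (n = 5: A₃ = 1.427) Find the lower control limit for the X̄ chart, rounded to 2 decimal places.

109.13

X̄̄ = (130 + 140 + 144 + 133 + 139 + 125 + 133 + 151 + 127 + 131 + 140) / 11 = 135.7273
s̄ = (28 + 18 + 18 + 25 + 18 + 9 + 15 + 23 + 17 + 13 + 21) / 11 = 18.6364
LCL = X̄̄ − A₃·s̄ = 135.7273 − 1.427 × 18.6364 = 109.1332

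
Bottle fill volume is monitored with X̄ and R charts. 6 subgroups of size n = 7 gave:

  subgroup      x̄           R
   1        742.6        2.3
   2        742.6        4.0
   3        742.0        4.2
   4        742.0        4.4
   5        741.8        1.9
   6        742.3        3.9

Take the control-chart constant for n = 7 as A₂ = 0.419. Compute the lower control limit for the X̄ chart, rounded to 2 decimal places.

X̄̄ = (742.6 + 742.6 + 742.0 + 742.0 + 741.8 + 742.3) / 6 = 4453.3000 / 6 = 742.2167
R̄ = (2.3 + 4.0 + 4.2 + 4.4 + 1.9 + 3.9) / 6 = 20.7000 / 6 = 3.4500
LCL = X̄̄ − A₂·R̄ = 742.2167 − 0.419 × 3.4500 = 740.7711

740.77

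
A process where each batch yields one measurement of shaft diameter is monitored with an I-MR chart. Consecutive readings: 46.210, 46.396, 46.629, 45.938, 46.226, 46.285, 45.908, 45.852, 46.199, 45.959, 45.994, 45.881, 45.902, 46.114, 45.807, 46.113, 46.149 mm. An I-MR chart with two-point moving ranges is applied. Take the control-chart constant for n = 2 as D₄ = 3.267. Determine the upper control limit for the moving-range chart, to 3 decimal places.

0.716

Moving ranges: 0.186, 0.233, 0.691, 0.288, 0.059, 0.377, 0.056, 0.347, 0.240, 0.035, 0.113, 0.021, 0.212, 0.307, 0.306, 0.036; M̄R̄ = 3.5070 / 16 = 0.2192
UCL_MR = D₄·M̄R̄ = 3.267 × 0.2192 = 0.7161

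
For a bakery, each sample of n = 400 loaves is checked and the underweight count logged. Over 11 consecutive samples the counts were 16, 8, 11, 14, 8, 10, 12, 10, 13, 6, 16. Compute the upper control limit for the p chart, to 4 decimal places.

p̄ = Σdᵢ / (k·n) = 124 / (11 × 400) = 0.02818
UCL = p̄ + 3·√(p̄(1−p̄)/n) = 0.02818 + 3 × √(0.02818×0.97182/400) = 0.02818 + 3 × 0.00827 = 0.05301

0.0530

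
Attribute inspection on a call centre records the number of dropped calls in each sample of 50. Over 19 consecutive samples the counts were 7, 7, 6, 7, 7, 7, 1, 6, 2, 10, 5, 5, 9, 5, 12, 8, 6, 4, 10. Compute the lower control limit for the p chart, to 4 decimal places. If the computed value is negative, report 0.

p̄ = Σdᵢ / (k·n) = 124 / (19 × 50) = 0.13053
LCL = p̄ − 3·√(p̄(1−p̄)/n) = 0.13053 − 3 × 0.04764 = -0.01240 → 0 (negative, so LCL = 0)

0.0000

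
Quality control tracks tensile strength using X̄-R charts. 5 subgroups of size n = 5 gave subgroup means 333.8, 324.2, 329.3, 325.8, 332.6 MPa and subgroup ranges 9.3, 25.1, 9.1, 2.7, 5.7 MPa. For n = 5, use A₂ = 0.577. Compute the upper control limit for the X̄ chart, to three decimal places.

335.129

X̄̄ = (333.8 + 324.2 + 329.3 + 325.8 + 332.6) / 5 = 1645.7000 / 5 = 329.1400
R̄ = (9.3 + 25.1 + 9.1 + 2.7 + 5.7) / 5 = 51.9000 / 5 = 10.3800
UCL = X̄̄ + A₂·R̄ = 329.1400 + 0.577 × 10.3800 = 335.1293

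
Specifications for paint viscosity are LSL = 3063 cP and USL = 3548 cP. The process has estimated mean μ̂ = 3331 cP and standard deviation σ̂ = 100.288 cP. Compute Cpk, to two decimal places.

Cpu = (USL − μ̂) / (3σ̂) = (3548 − 3331) / (3 × 100.288) = 0.7213; Cpl = (μ̂ − LSL) / (3σ̂) = (3331 − 3063) / (3 × 100.288) = 0.8908; Cpk = min(Cpu, Cpl) = 0.7213

0.72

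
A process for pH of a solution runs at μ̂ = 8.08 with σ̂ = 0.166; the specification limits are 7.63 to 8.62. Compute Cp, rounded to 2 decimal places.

Cp = (USL − LSL) / (6σ̂) = (8.62 − 7.63) / (6 × 0.166) = 0.9900 / 0.9960 = 0.9940

0.99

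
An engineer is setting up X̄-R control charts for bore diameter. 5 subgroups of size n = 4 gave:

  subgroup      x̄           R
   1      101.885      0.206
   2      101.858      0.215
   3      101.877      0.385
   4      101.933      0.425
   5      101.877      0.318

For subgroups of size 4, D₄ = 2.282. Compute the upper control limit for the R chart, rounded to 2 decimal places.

R̄ = (0.206 + 0.215 + 0.385 + 0.425 + 0.318) / 5 = 1.5490 / 5 = 0.3098
UCL_R = D₄·R̄ = 2.282 × 0.3098 = 0.7070

0.71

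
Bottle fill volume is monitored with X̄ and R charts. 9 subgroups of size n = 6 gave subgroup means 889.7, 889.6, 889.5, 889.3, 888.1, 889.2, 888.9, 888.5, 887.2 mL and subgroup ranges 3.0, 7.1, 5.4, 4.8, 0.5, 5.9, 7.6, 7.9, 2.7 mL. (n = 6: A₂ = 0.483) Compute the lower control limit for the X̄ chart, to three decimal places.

X̄̄ = (889.7 + 889.6 + 889.5 + 889.3 + 888.1 + 889.2 + 888.9 + 888.5 + 887.2) / 9 = 8000.0000 / 9 = 888.8889
R̄ = (3.0 + 7.1 + 5.4 + 4.8 + 0.5 + 5.9 + 7.6 + 7.9 + 2.7) / 9 = 44.9000 / 9 = 4.9889
LCL = X̄̄ − A₂·R̄ = 888.8889 − 0.483 × 4.9889 = 886.4793

886.479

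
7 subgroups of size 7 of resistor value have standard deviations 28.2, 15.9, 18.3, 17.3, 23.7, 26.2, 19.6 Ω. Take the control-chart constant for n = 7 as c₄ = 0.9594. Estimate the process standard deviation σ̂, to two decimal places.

s̄ = (28.2 + 15.9 + 18.3 + 17.3 + 23.7 + 26.2 + 19.6) / 7 = 21.3143
σ̂ = s̄ / c₄ = 21.3143 / 0.9594 = 22.2163

22.22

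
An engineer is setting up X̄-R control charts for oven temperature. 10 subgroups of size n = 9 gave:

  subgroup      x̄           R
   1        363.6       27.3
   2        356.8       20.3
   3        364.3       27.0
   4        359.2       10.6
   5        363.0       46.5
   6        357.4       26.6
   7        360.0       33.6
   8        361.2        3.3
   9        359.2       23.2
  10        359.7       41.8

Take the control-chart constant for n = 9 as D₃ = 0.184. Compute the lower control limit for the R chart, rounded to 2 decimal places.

R̄ = (27.3 + 20.3 + 27.0 + 10.6 + 46.5 + 26.6 + 33.6 + 3.3 + 23.2 + 41.8) / 10 = 260.2000 / 10 = 26.0200
LCL_R = D₃·R̄ = 0.184 × 26.0200 = 4.7877

4.79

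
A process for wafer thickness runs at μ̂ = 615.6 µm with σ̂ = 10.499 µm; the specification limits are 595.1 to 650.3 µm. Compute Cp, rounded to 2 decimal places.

Cp = (USL − LSL) / (6σ̂) = (650.3 − 595.1) / (6 × 10.499) = 55.2000 / 62.9940 = 0.8763

0.88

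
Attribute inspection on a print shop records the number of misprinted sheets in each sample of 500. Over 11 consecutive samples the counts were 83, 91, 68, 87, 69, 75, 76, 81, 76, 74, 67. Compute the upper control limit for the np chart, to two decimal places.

101.21

p̄ = Σdᵢ / (k·n) = 847 / (11 × 500) = 0.15400
UCL = np̄ + 3·√(np̄(1−p̄)) = 77.0000 + 3 × √(77.0000×0.84600) = 77.0000 + 3 × 8.0711 = 101.2132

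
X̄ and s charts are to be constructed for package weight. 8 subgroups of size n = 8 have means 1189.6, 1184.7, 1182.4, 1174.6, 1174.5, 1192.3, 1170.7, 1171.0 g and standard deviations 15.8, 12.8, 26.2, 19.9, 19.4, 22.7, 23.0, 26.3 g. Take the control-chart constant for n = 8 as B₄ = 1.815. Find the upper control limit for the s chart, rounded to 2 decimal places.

37.68

s̄ = (15.8 + 12.8 + 26.2 + 19.9 + 19.4 + 22.7 + 23.0 + 26.3) / 8 = 20.7625
UCL_s = B₄·s̄ = 1.815 × 20.7625 = 37.6839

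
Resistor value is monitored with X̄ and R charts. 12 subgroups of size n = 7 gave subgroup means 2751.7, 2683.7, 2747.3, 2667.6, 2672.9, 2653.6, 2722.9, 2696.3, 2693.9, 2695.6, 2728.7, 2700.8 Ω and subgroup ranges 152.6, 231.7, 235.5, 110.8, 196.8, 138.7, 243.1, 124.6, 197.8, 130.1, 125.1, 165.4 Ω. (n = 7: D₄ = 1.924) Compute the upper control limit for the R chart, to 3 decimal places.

R̄ = (152.6 + 231.7 + 235.5 + 110.8 + 196.8 + 138.7 + 243.1 + 124.6 + 197.8 + 130.1 + 125.1 + 165.4) / 12 = 2052.2000 / 12 = 171.0167
UCL_R = D₄·R̄ = 1.924 × 171.0167 = 329.0361

329.036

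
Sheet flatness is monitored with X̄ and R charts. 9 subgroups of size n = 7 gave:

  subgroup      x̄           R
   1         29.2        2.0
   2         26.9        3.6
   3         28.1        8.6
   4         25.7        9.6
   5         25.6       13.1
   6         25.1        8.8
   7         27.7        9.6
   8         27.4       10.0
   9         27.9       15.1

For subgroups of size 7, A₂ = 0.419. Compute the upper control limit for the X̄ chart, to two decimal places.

30.81

X̄̄ = (29.2 + 26.9 + 28.1 + 25.7 + 25.6 + 25.1 + 27.7 + 27.4 + 27.9) / 9 = 243.6000 / 9 = 27.0667
R̄ = (2.0 + 3.6 + 8.6 + 9.6 + 13.1 + 8.8 + 9.6 + 10.0 + 15.1) / 9 = 80.4000 / 9 = 8.9333
UCL = X̄̄ + A₂·R̄ = 27.0667 + 0.419 × 8.9333 = 30.8097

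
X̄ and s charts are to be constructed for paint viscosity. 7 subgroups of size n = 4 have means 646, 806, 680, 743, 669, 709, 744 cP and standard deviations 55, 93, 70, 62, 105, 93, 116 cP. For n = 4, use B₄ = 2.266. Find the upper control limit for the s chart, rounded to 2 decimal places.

s̄ = (55 + 93 + 70 + 62 + 105 + 93 + 116) / 7 = 84.8571
UCL_s = B₄·s̄ = 2.266 × 84.8571 = 192.2863

192.29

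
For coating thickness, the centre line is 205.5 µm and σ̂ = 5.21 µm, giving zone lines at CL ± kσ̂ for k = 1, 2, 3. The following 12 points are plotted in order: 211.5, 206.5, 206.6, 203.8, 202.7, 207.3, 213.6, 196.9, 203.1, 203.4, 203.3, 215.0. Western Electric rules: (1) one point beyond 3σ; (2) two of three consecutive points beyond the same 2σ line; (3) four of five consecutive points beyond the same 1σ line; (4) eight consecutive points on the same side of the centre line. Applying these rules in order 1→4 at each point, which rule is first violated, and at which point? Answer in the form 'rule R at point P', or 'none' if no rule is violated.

Zone of each point (C = within 1σ̂, B = 1σ̂–2σ̂, A = 2σ̂–3σ̂, * = beyond 3σ̂; sign = side of CL): 1:+B, 2:+C, 3:+C, 4:-C, 5:-C, 6:+C, 7:+B, 8:-B, 9:-C, 10:-C, 11:-C, 12:+B
No rule fires across all 12 points.

none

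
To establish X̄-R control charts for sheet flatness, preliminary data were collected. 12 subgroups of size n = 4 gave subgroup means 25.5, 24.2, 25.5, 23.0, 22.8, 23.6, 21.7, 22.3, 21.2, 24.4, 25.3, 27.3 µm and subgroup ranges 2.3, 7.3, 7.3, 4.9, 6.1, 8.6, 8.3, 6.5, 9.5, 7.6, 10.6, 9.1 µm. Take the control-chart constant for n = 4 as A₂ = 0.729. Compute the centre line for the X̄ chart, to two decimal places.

X̄̄ = (25.5 + 24.2 + 25.5 + 23.0 + 22.8 + 23.6 + 21.7 + 22.3 + 21.2 + 24.4 + 25.3 + 27.3) / 12 = 286.8000 / 12 = 23.9000
CL = X̄̄ = 23.9000

23.90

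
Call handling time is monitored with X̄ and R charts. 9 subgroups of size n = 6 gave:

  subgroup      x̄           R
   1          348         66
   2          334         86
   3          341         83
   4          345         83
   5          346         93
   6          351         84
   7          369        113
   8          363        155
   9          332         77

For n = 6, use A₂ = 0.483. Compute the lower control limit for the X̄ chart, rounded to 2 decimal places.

X̄̄ = (348 + 334 + 341 + 345 + 346 + 351 + 369 + 363 + 332) / 9 = 3129.0000 / 9 = 347.6667
R̄ = (66 + 86 + 83 + 83 + 93 + 84 + 113 + 155 + 77) / 9 = 840.0000 / 9 = 93.3333
LCL = X̄̄ − A₂·R̄ = 347.6667 − 0.483 × 93.3333 = 302.5867

302.59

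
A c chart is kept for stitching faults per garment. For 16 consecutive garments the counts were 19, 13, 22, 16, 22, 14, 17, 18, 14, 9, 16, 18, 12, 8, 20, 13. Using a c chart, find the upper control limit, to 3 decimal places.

c̄ = (19 + 13 + 22 + 16 + 22 + 14 + 17 + 18 + 14 + 9 + 16 + 18 + 12 + 8 + 20 + 13) / 16 = 251 / 16 = 15.6875
UCL = c̄ + 3√c̄ = 15.6875 + 3 × √15.6875 = 15.6875 + 3 × 3.9607 = 27.5697

27.570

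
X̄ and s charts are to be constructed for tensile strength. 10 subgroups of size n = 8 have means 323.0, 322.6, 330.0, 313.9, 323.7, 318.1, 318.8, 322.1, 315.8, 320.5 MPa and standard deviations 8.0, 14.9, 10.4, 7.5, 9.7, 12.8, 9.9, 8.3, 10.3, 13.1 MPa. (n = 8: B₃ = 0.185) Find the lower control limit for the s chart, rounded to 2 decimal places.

1.94

s̄ = (8.0 + 14.9 + 10.4 + 7.5 + 9.7 + 12.8 + 9.9 + 8.3 + 10.3 + 13.1) / 10 = 10.4900
LCL_s = B₃·s̄ = 0.185 × 10.4900 = 1.9406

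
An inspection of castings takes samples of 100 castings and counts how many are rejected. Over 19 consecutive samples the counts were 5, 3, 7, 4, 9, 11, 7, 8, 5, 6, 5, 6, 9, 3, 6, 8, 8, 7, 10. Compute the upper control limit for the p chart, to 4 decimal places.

p̄ = Σdᵢ / (k·n) = 127 / (19 × 100) = 0.06684
UCL = p̄ + 3·√(p̄(1−p̄)/n) = 0.06684 + 3 × √(0.06684×0.93316/100) = 0.06684 + 3 × 0.02497 = 0.14177

0.1418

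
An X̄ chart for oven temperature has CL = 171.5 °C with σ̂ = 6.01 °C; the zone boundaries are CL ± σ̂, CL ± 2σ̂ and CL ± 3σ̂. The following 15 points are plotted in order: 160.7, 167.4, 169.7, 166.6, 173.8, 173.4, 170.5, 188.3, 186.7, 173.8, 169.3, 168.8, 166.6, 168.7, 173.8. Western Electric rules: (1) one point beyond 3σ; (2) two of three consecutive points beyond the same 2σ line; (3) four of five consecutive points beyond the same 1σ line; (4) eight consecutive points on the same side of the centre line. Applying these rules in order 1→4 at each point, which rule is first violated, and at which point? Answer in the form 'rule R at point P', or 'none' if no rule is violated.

Zone of each point (C = within 1σ̂, B = 1σ̂–2σ̂, A = 2σ̂–3σ̂, * = beyond 3σ̂; sign = side of CL): 1:-B, 2:-C, 3:-C, 4:-C, 5:+C, 6:+C, 7:-C, 8:+A, 9:+A, 10:+C, 11:-C, 12:-C, 13:-C, 14:-C, 15:+C
Rule 2 (two of three consecutive points beyond the same 2σ limit) is satisfied at point 9.

rule 2 at point 9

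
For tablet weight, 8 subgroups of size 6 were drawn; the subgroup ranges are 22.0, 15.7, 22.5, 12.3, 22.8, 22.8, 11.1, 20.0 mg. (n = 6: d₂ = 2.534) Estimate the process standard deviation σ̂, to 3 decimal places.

7.360

R̄ = (22.0 + 15.7 + 22.5 + 12.3 + 22.8 + 22.8 + 11.1 + 20.0) / 8 = 18.6500
σ̂ = R̄ / d₂ = 18.6500 / 2.534 = 7.3599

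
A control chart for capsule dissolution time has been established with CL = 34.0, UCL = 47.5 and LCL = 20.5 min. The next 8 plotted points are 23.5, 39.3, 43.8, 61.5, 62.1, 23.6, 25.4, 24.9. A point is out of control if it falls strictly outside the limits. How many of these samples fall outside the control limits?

Compare each point to [20.5, 47.5]: sample 4 = 61.5 > UCL; sample 5 = 62.1 > UCL.

2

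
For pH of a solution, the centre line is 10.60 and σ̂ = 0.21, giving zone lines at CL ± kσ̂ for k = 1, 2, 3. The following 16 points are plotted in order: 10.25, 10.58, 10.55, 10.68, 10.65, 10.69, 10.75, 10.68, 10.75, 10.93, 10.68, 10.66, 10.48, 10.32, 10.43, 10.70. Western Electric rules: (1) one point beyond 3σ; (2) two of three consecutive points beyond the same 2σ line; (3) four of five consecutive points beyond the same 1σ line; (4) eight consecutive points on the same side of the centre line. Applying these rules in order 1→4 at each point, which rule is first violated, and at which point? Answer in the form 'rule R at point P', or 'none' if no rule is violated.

Zone of each point (C = within 1σ̂, B = 1σ̂–2σ̂, A = 2σ̂–3σ̂, * = beyond 3σ̂; sign = side of CL): 1:-B, 2:-C, 3:-C, 4:+C, 5:+C, 6:+C, 7:+C, 8:+C, 9:+C, 10:+B, 11:+C, 12:+C, 13:-C, 14:-B, 15:-C, 16:+C
Rule 4 (eight consecutive points on the same side of the centre line) is satisfied at point 11.

rule 4 at point 11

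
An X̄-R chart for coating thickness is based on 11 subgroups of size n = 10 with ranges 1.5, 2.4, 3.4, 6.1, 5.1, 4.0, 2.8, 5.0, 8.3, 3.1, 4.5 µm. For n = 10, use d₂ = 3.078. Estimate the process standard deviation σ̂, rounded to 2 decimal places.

1.36

R̄ = (1.5 + 2.4 + 3.4 + 6.1 + 5.1 + 4.0 + 2.8 + 5.0 + 8.3 + 3.1 + 4.5) / 11 = 4.2000
σ̂ = R̄ / d₂ = 4.2000 / 3.078 = 1.3645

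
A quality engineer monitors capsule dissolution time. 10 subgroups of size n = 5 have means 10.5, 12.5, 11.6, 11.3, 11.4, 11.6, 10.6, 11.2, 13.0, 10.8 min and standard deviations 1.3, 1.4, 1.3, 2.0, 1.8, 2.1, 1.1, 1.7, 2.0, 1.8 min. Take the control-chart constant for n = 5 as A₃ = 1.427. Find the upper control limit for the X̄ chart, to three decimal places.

X̄̄ = (10.5 + 12.5 + 11.6 + 11.3 + 11.4 + 11.6 + 10.6 + 11.2 + 13.0 + 10.8) / 10 = 11.4500
s̄ = (1.3 + 1.4 + 1.3 + 2.0 + 1.8 + 2.1 + 1.1 + 1.7 + 2.0 + 1.8) / 10 = 1.6500
UCL = X̄̄ + A₃·s̄ = 11.4500 + 1.427 × 1.6500 = 13.8045

13.805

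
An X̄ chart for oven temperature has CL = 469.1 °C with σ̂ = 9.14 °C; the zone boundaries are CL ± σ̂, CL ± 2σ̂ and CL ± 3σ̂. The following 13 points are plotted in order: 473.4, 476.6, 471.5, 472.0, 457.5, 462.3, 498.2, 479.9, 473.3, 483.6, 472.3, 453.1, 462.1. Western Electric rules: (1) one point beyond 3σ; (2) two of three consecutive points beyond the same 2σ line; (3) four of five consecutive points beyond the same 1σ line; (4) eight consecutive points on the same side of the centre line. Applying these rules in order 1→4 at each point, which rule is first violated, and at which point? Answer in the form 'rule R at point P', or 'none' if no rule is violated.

Zone of each point (C = within 1σ̂, B = 1σ̂–2σ̂, A = 2σ̂–3σ̂, * = beyond 3σ̂; sign = side of CL): 1:+C, 2:+C, 3:+C, 4:+C, 5:-B, 6:-C, 7:+*, 8:+B, 9:+C, 10:+B, 11:+C, 12:-B, 13:-C
Rule 1 (one point beyond the 3σ limits) is satisfied at point 7.

rule 1 at point 7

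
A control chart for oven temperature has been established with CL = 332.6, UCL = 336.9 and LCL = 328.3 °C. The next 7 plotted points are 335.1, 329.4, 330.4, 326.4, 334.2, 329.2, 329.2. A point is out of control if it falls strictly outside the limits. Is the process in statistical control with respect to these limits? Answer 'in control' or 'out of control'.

out of control

Compare each point to [328.3, 336.9]: sample 4 = 326.4 < LCL.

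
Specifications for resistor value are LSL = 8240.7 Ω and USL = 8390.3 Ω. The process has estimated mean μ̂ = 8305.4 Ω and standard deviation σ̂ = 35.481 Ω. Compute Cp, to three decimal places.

0.703

Cp = (USL − LSL) / (6σ̂) = (8390.3 − 8240.7) / (6 × 35.481) = 149.6000 / 212.8860 = 0.7027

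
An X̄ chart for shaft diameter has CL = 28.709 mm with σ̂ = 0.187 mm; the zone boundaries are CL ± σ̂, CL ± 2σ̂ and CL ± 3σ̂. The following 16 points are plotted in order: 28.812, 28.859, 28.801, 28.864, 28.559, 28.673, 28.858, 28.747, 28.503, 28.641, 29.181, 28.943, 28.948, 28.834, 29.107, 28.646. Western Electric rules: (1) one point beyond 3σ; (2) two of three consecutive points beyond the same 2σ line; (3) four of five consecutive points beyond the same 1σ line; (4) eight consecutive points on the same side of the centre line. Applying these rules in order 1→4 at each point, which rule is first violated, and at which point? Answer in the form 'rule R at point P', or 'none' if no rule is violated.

rule 3 at point 15

Zone of each point (C = within 1σ̂, B = 1σ̂–2σ̂, A = 2σ̂–3σ̂, * = beyond 3σ̂; sign = side of CL): 1:+C, 2:+C, 3:+C, 4:+C, 5:-C, 6:-C, 7:+C, 8:+C, 9:-B, 10:-C, 11:+A, 12:+B, 13:+B, 14:+C, 15:+A, 16:-C
Rule 3 (four of five consecutive points beyond the same 1σ limit) is satisfied at point 15.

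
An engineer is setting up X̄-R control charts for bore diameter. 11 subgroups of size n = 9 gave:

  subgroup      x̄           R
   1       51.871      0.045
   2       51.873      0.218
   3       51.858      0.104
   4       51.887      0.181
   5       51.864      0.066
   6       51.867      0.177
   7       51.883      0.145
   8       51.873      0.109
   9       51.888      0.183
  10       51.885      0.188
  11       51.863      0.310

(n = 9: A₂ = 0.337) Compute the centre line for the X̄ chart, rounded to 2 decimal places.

51.87

X̄̄ = (51.871 + 51.873 + 51.858 + 51.887 + 51.864 + 51.867 + 51.883 + 51.873 + 51.888 + 51.885 + 51.863) / 11 = 570.6120 / 11 = 51.8738
CL = X̄̄ = 51.8738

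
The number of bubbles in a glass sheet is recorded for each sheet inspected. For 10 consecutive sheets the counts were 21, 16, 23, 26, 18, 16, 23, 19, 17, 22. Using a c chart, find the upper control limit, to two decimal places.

33.55

c̄ = (21 + 16 + 23 + 26 + 18 + 16 + 23 + 19 + 17 + 22) / 10 = 201 / 10 = 20.1000
UCL = c̄ + 3√c̄ = 20.1000 + 3 × √20.1000 = 20.1000 + 3 × 4.4833 = 33.5499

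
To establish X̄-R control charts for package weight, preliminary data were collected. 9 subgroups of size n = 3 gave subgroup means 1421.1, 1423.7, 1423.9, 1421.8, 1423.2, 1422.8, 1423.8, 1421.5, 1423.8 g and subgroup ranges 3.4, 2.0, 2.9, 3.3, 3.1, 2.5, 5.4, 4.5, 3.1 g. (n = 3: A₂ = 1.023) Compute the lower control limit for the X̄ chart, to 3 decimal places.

X̄̄ = (1421.1 + 1423.7 + 1423.9 + 1421.8 + 1423.2 + 1422.8 + 1423.8 + 1421.5 + 1423.8) / 9 = 12805.6000 / 9 = 1422.8444
R̄ = (3.4 + 2.0 + 2.9 + 3.3 + 3.1 + 2.5 + 5.4 + 4.5 + 3.1) / 9 = 30.2000 / 9 = 3.3556
LCL = X̄̄ − A₂·R̄ = 1422.8444 − 1.023 × 3.3556 = 1419.4117

1419.412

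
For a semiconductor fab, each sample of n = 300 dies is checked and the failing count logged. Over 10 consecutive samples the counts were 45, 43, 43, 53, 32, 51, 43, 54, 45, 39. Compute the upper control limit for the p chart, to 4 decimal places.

p̄ = Σdᵢ / (k·n) = 448 / (10 × 300) = 0.14933
UCL = p̄ + 3·√(p̄(1−p̄)/n) = 0.14933 + 3 × √(0.14933×0.85067/300) = 0.14933 + 3 × 0.02058 = 0.21107

0.2111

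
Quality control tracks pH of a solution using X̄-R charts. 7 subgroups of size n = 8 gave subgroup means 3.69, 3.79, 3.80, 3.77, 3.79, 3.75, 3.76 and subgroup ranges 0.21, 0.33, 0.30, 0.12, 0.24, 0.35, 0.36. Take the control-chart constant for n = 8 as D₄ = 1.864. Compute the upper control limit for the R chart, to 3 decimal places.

R̄ = (0.21 + 0.33 + 0.30 + 0.12 + 0.24 + 0.35 + 0.36) / 7 = 1.9100 / 7 = 0.2729
UCL_R = D₄·R̄ = 1.864 × 0.2729 = 0.5086

0.509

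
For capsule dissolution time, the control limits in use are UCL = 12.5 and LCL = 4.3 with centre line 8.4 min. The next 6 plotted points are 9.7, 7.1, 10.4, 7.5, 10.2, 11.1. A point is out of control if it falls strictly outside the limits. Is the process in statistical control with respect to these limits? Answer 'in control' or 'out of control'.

in control

All 6 points lie within [4.3, 12.5].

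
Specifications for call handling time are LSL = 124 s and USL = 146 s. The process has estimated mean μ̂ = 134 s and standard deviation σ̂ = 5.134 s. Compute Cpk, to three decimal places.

0.649

Cpu = (USL − μ̂) / (3σ̂) = (146 − 134) / (3 × 5.134) = 0.7791; Cpl = (μ̂ − LSL) / (3σ̂) = (134 − 124) / (3 × 5.134) = 0.6493; Cpk = min(Cpu, Cpl) = 0.6493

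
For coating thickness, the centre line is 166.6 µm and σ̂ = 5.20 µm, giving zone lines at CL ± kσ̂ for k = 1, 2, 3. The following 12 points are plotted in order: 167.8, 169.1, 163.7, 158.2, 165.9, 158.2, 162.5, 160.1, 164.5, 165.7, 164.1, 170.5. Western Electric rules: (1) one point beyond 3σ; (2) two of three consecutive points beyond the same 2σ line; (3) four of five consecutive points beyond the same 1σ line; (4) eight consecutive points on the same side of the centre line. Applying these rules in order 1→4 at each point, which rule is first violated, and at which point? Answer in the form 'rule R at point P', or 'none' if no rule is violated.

Zone of each point (C = within 1σ̂, B = 1σ̂–2σ̂, A = 2σ̂–3σ̂, * = beyond 3σ̂; sign = side of CL): 1:+C, 2:+C, 3:-C, 4:-B, 5:-C, 6:-B, 7:-C, 8:-B, 9:-C, 10:-C, 11:-C, 12:+C
Rule 4 (eight consecutive points on the same side of the centre line) is satisfied at point 10.

rule 4 at point 10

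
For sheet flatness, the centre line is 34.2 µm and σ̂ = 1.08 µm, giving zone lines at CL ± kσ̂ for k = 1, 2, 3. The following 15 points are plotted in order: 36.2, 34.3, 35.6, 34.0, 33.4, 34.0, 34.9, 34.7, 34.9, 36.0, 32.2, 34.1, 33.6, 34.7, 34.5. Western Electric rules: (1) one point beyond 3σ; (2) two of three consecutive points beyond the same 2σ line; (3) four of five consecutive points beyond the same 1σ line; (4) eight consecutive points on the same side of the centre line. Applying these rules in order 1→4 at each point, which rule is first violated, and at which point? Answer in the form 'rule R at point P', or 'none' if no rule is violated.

Zone of each point (C = within 1σ̂, B = 1σ̂–2σ̂, A = 2σ̂–3σ̂, * = beyond 3σ̂; sign = side of CL): 1:+B, 2:+C, 3:+B, 4:-C, 5:-C, 6:-C, 7:+C, 8:+C, 9:+C, 10:+B, 11:-B, 12:-C, 13:-C, 14:+C, 15:+C
No rule fires across all 15 points.

none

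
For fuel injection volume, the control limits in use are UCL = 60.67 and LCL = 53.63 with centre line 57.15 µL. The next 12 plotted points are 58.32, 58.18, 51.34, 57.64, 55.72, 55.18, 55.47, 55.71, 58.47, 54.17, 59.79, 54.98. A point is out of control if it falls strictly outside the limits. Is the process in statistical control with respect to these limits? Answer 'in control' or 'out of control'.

out of control

Compare each point to [53.63, 60.67]: sample 3 = 51.34 < LCL.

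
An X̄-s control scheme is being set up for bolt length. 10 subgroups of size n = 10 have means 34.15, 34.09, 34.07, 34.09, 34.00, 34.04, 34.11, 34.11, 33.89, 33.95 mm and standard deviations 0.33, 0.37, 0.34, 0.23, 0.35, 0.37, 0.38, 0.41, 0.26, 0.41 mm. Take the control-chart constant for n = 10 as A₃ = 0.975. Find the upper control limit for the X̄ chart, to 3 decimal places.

X̄̄ = (34.15 + 34.09 + 34.07 + 34.09 + 34.00 + 34.04 + 34.11 + 34.11 + 33.89 + 33.95) / 10 = 34.0500
s̄ = (0.33 + 0.37 + 0.34 + 0.23 + 0.35 + 0.37 + 0.38 + 0.41 + 0.26 + 0.41) / 10 = 0.3450
UCL = X̄̄ + A₃·s̄ = 34.0500 + 0.975 × 0.3450 = 34.3864

34.386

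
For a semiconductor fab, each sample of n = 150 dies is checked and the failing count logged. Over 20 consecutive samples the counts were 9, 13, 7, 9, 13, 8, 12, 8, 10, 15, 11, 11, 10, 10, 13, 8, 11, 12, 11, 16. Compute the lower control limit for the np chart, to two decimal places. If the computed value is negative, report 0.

p̄ = Σdᵢ / (k·n) = 217 / (20 × 150) = 0.07233
LCL = np̄ − 3·√(np̄(1−p̄)) = 10.8500 − 3 × 3.1726 = 1.3323

1.33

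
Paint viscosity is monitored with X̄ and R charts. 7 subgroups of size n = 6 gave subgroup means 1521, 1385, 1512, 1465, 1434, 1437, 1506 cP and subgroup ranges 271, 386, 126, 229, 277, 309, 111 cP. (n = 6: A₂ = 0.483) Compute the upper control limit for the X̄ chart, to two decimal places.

X̄̄ = (1521 + 1385 + 1512 + 1465 + 1434 + 1437 + 1506) / 7 = 10260.0000 / 7 = 1465.7143
R̄ = (271 + 386 + 126 + 229 + 277 + 309 + 111) / 7 = 1709.0000 / 7 = 244.1429
UCL = X̄̄ + A₂·R̄ = 1465.7143 + 0.483 × 244.1429 = 1583.6353

1583.64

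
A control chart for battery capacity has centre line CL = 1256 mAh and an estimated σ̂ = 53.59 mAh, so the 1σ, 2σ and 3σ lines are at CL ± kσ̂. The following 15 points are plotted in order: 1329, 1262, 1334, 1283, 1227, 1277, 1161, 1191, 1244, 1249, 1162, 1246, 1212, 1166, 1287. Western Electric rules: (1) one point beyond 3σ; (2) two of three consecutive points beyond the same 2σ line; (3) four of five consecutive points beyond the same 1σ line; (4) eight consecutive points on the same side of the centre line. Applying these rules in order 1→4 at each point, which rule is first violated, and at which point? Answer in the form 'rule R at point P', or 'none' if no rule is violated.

rule 4 at point 14

Zone of each point (C = within 1σ̂, B = 1σ̂–2σ̂, A = 2σ̂–3σ̂, * = beyond 3σ̂; sign = side of CL): 1:+B, 2:+C, 3:+B, 4:+C, 5:-C, 6:+C, 7:-B, 8:-B, 9:-C, 10:-C, 11:-B, 12:-C, 13:-C, 14:-B, 15:+C
Rule 4 (eight consecutive points on the same side of the centre line) is satisfied at point 14.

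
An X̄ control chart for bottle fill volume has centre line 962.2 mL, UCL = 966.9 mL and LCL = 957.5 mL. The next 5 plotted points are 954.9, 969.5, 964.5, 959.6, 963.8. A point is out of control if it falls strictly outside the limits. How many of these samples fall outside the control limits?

2

Compare each point to [957.5, 966.9]: sample 1 = 954.9 < LCL; sample 2 = 969.5 > UCL.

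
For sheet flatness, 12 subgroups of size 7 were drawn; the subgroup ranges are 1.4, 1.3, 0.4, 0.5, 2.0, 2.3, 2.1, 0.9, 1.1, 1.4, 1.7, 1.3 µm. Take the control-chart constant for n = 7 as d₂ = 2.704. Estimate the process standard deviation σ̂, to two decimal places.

R̄ = (1.4 + 1.3 + 0.4 + 0.5 + 2.0 + 2.3 + 2.1 + 0.9 + 1.1 + 1.4 + 1.7 + 1.3) / 12 = 1.3667
σ̂ = R̄ / d₂ = 1.3667 / 2.704 = 0.5054

0.51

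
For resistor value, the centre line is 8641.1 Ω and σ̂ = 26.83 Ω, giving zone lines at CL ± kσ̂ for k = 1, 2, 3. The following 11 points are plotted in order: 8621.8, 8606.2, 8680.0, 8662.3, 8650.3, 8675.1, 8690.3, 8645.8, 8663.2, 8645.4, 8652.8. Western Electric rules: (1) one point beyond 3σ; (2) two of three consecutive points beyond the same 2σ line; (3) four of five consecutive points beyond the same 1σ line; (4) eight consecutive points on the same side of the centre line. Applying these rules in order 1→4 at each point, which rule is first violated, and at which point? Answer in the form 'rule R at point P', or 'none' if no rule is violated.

Zone of each point (C = within 1σ̂, B = 1σ̂–2σ̂, A = 2σ̂–3σ̂, * = beyond 3σ̂; sign = side of CL): 1:-C, 2:-B, 3:+B, 4:+C, 5:+C, 6:+B, 7:+B, 8:+C, 9:+C, 10:+C, 11:+C
Rule 4 (eight consecutive points on the same side of the centre line) is satisfied at point 10.

rule 4 at point 10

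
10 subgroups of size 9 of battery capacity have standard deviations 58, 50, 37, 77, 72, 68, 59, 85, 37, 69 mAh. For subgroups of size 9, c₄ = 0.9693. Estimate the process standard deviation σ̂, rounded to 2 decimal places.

s̄ = (58 + 50 + 37 + 77 + 72 + 68 + 59 + 85 + 37 + 69) / 10 = 61.2000
σ̂ = s̄ / c₄ = 61.2000 / 0.9693 = 63.1383

63.14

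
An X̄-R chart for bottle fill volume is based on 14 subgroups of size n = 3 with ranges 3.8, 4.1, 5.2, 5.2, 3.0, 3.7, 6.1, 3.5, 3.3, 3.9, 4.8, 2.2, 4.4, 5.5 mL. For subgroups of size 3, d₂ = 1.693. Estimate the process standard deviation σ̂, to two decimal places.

2.48

R̄ = (3.8 + 4.1 + 5.2 + 5.2 + 3.0 + 3.7 + 6.1 + 3.5 + 3.3 + 3.9 + 4.8 + 2.2 + 4.4 + 5.5) / 14 = 4.1929
σ̂ = R̄ / d₂ = 4.1929 / 1.693 = 2.4766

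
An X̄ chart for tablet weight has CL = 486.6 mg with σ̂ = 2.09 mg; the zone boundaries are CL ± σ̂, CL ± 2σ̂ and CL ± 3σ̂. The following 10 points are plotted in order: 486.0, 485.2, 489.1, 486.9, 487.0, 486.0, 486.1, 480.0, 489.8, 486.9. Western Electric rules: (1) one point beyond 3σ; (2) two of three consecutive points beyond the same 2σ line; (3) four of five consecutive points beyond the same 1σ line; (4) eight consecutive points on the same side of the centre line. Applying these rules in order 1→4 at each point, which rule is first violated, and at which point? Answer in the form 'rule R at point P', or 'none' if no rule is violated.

Zone of each point (C = within 1σ̂, B = 1σ̂–2σ̂, A = 2σ̂–3σ̂, * = beyond 3σ̂; sign = side of CL): 1:-C, 2:-C, 3:+B, 4:+C, 5:+C, 6:-C, 7:-C, 8:-*, 9:+B, 10:+C
Rule 1 (one point beyond the 3σ limits) is satisfied at point 8.

rule 1 at point 8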